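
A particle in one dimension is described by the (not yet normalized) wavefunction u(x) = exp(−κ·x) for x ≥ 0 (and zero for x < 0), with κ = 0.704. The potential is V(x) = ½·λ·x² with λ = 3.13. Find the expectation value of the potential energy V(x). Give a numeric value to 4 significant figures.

1.579

⟨V⟩ = ∫ V(x)·|u|² dx / ∫|u|² dx.
Every integrand reduces to terms xʲ·e^(−2κx) on [0, ∞); use ∫₀^∞ xʲ·e^(−2κx) dx = j!/(2κ)^(j+1).
State is unnormalized: ∫|u|² dx = 0.71023, and ∫u*·V(x)·u dx = 1.1213, so ⟨V⟩ = 1.1213 / 0.71023.
⟨V⟩ = 1.5788.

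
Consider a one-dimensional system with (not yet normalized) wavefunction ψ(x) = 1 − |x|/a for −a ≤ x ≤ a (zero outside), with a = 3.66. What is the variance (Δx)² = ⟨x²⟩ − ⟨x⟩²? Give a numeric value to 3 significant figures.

1.34

Compute ⟨x⟩ and ⟨x²⟩ separately, then (Δx)² = ⟨x²⟩ − ⟨x⟩².
ψ is even, so ∫ over [−a, a] = 2∫₀ᵃ with ψ = 1 − x/a there: ∫₀ᵃ (1 − x/a)² dx = a/3, ∫₀ᵃ x²(1 − x/a)² dx = a³/30, ∫₀ᵃ x⁴(1 − x/a)² dx = a⁵/105.
Normalization: ∫|ψ|² dx = 2.4400.
⟨x⟩ = 0.0000 and ⟨x²⟩ = 1.3396.
(Δx)² = 1.3396 − (0.0000)² = 1.3396.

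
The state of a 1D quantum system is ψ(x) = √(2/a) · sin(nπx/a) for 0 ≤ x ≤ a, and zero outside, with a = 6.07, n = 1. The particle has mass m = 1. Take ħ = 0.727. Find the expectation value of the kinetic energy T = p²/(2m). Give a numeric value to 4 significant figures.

0.07079

T = −(ħ²/2m) d²/dx², so ⟨T⟩ = −(ħ²/2m) ∫ ψ*·ψ'' dx; with m = 1.
d/dx sin(nπx/a) = (nπ/a)·cos(nπx/a) and d²/dx² sin(nπx/a) = −(nπ/a)²·sin(nπx/a); on 0 ≤ x ≤ a, ∫sin²(nπx/a) dx = a/2 and ∫sin(nπx/a)·cos(nπx/a) dx = 0.
⟨T⟩ = 0.070788.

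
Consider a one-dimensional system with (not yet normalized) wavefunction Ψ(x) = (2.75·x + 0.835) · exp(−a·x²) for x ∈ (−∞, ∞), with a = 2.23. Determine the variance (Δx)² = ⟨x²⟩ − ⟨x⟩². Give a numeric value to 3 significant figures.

0.124

Compute ⟨x⟩ and ⟨x²⟩ separately, then (Δx)² = ⟨x²⟩ − ⟨x⟩².
Expand each integrand as polynomial × e^(−2ax²) and use ∫x^(2j)·e^(−2ax²) dx = (2j−1)!!/(4a)^j · √(π/(2a)), odd powers → 0; here √(π/(2a)) = 0.83928.
Normalization: ∫|Ψ|² dx = 1.2967.
⟨x⟩ = 0.33323 and ⟨x²⟩ = 0.23514.
(Δx)² = 0.23514 − (0.33323)² = 0.12410.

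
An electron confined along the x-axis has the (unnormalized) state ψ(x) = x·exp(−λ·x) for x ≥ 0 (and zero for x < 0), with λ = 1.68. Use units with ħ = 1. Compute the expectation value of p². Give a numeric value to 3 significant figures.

2.82

p² ψ = −ħ² d²ψ/dx²; ⟨p²⟩ = −ħ² ∫ ψ*·ψ'' dx / ∫|ψ|² dx.
Differentiate x·exp(−λ·x) with the product rule; every integrand then reduces to terms xʲ·e^(−2λx) on [0, ∞), with ∫₀^∞ xʲ·e^(−2λx) dx = j!/(2λ)^(j+1).
State is unnormalized: ∫|ψ|² dx = 0.052724, and ∫ψ*·(−ħ² ψ'') dx = 0.14881, so ⟨p²⟩ = 0.14881 / 0.052724.
⟨p²⟩ = 2.8224.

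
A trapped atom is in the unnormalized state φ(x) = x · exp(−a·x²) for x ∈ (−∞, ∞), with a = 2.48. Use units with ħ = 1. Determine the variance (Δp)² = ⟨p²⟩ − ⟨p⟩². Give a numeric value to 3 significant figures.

7.44

Compute ⟨p⟩ and ⟨p²⟩ separately; (Δp)² = ⟨p²⟩ − ⟨p⟩².
Expand each integrand as polynomial × e^(−2ax²) and use ∫x^(2j)·e^(−2ax²) dx = (2j−1)!!/(4a)^j · √(π/(2a)), odd powers → 0; here √(π/(2a)) = 0.79586. Differentiate with the product rule, d/dx e^(−ax²) = −2ax·e^(−ax²).
Normalization: ∫|φ|² dx = 0.080227.
⟨p⟩ = 0.0000 and ⟨p²⟩ = 7.4400.
(Δp)² = 7.4400 − (0.0000)² = 7.4400.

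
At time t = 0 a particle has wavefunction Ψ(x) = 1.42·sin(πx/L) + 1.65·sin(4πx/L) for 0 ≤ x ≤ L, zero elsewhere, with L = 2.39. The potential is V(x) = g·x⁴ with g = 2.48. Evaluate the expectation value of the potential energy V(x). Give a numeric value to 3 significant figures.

⟨V⟩ = ∫ V(x)·|Ψ|² dx / ∫|Ψ|² dx.
On 0 ≤ x ≤ L (j ≠ l): ∫sin²(jπx/L) dx = L/2, ∫sin(jπx/L)·sin(lπx/L) dx = 0; diagonal moments ∫x·sin²(jπx/L) dx = L²/4, ∫x²·sin²(jπx/L) dx = L³·(1/6 − 1/(4j²π²)); cross terms ∫x·sin(jπx/L)·sin(lπx/L) dx = 0 for j + l even and −4jlL²/(π²(j² − l²)²) for j + l odd, ∫x²·sin(jπx/L)·sin(lπx/L) dx = (−1)^(j+l)·4jlL³/(π²(j² − l²)²); higher powers the same way via product-to-sum and parts.
State is unnormalized: ∫|Ψ|² dx = 5.6630, and ∫Ψ*·V(x)·Ψ dx = 61.383, so ⟨V⟩ = 61.383 / 5.6630.
⟨V⟩ = 10.839.

10.8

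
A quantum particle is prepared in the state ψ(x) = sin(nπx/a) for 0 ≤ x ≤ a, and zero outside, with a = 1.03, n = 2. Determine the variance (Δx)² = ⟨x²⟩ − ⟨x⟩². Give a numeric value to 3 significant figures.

0.0750

Compute ⟨x⟩ and ⟨x²⟩ separately, then (Δx)² = ⟨x²⟩ − ⟨x⟩².
With sin²θ = (1 − cos2θ)/2 on 0 ≤ x ≤ a: ∫sin²(nπx/a) dx = a/2, ∫x·sin²(nπx/a) dx = a²/4, ∫x²·sin²(nπx/a) dx = a³·(1/6 − 1/(4n²π²)); higher powers xᵏ the same way, integrating xᵏ·cos(2nπx/a) by parts.
Normalization: ∫|ψ|² dx = 0.51500.
⟨x⟩ = 0.51500 and ⟨x²⟩ = 0.34020.
(Δx)² = 0.34020 − (0.51500)² = 0.074972.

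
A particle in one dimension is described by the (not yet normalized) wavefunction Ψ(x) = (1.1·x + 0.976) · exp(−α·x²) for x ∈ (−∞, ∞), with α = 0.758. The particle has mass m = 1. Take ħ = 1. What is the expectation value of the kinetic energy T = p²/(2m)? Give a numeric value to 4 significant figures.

0.6028

T = −(ħ²/2m) d²/dx², so ⟨T⟩ = −(ħ²/2m) ∫ Ψ*·Ψ'' dx / ∫|Ψ|² dx; with m = 1.
Expand each integrand as polynomial × e^(−2αx²) and use ∫x^(2j)·e^(−2αx²) dx = (2j−1)!!/(4α)^j · √(π/(2α)), odd powers → 0; here √(π/(2α)) = 1.4395. Differentiate with the product rule, d/dx e^(−αx²) = −2αx·e^(−αx²).
State is unnormalized: ∫|Ψ|² dx = 1.9458, and ∫Ψ*·(−ħ²/2m · Ψ'') dx = 1.1729, so ⟨T⟩ = 1.1729 / 1.9458.
⟨T⟩ = 0.60280.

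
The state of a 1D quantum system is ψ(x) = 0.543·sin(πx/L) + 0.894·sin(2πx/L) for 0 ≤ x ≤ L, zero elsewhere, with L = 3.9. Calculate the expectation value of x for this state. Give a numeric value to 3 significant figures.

1.33

⟨x⟩ = ∫ x·|ψ|² dx / ∫|ψ|² dx (integrals over the domain).
On 0 ≤ x ≤ L (j ≠ l): ∫sin²(jπx/L) dx = L/2, ∫sin(jπx/L)·sin(lπx/L) dx = 0; diagonal moments ∫x·sin²(jπx/L) dx = L²/4, ∫x²·sin²(jπx/L) dx = L³·(1/6 − 1/(4j²π²)); cross terms ∫x·sin(jπx/L)·sin(lπx/L) dx = 0 for j + l even and −4jlL²/(π²(j² − l²)²) for j + l odd, ∫x²·sin(jπx/L)·sin(lπx/L) dx = (−1)^(j+l)·4jlL³/(π²(j² − l²)²); higher powers the same way via product-to-sum and parts.
State is unnormalized: ∫|ψ|² dx = 2.1335, and ∫ψ*·x·ψ dx = 2.8303, so ⟨x⟩ = 2.8303 / 2.1335.
⟨x⟩ = 1.3266.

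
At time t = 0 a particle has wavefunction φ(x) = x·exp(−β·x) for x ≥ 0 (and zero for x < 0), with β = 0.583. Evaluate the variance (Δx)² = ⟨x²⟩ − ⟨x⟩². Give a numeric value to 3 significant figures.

2.21

Compute ⟨x⟩ and ⟨x²⟩ separately, then (Δx)² = ⟨x²⟩ − ⟨x⟩².
Every integrand reduces to terms xʲ·e^(−2βx) on [0, ∞); use ∫₀^∞ xʲ·e^(−2βx) dx = j!/(2β)^(j+1).
Normalization: ∫|φ|² dx = 1.2616.
⟨x⟩ = 2.5729 and ⟨x²⟩ = 8.8264.
(Δx)² = 8.8264 − (2.5729)² = 2.2066.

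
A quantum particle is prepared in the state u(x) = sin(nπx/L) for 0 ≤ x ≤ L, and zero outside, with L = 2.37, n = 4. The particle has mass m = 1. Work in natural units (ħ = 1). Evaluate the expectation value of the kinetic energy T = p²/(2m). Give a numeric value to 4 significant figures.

T = −(ħ²/2m) d²/dx², so ⟨T⟩ = −(ħ²/2m) ∫ u*·u'' dx / ∫|u|² dx; with m = 1.
d/dx sin(nπx/L) = (nπ/L)·cos(nπx/L) and d²/dx² sin(nπx/L) = −(nπ/L)²·sin(nπx/L); on 0 ≤ x ≤ L, ∫sin²(nπx/L) dx = L/2 and ∫sin(nπx/L)·cos(nπx/L) dx = 0.
State is unnormalized: ∫|u|² dx = 1.1850, and ∫u*·(−ħ²/2m · u'') dx = 16.658, so ⟨T⟩ = 16.658 / 1.1850.
⟨T⟩ = 14.057.

14.06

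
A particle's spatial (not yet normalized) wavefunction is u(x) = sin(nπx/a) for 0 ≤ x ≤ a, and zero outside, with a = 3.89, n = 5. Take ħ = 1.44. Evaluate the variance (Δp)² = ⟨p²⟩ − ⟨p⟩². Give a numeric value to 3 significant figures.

Compute ⟨p⟩ and ⟨p²⟩ separately; (Δp)² = ⟨p²⟩ − ⟨p⟩².
d/dx sin(nπx/a) = (nπ/a)·cos(nπx/a) and d²/dx² sin(nπx/a) = −(nπ/a)²·sin(nπx/a); on 0 ≤ x ≤ a, ∫sin²(nπx/a) dx = a/2 and ∫sin(nπx/a)·cos(nπx/a) dx = 0.
Normalization: ∫|u|² dx = 1.9450.
⟨p⟩ = 0.0000 and ⟨p²⟩ = 33.812.
(Δp)² = 33.812 − (0.0000)² = 33.812.

33.8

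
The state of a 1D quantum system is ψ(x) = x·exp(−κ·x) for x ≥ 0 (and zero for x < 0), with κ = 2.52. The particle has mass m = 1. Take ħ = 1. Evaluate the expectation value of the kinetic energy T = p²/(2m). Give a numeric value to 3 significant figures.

3.18

T = −(ħ²/2m) d²/dx², so ⟨T⟩ = −(ħ²/2m) ∫ ψ*·ψ'' dx / ∫|ψ|² dx; with m = 1.
Differentiate x·exp(−κ·x) with the product rule; every integrand then reduces to terms xʲ·e^(−2κx) on [0, ∞), with ∫₀^∞ xʲ·e^(−2κx) dx = j!/(2κ)^(j+1).
State is unnormalized: ∫|ψ|² dx = 0.015622, and ∫ψ*·(−ħ²/2m · ψ'') dx = 0.049603, so ⟨T⟩ = 0.049603 / 0.015622.
⟨T⟩ = 3.1752.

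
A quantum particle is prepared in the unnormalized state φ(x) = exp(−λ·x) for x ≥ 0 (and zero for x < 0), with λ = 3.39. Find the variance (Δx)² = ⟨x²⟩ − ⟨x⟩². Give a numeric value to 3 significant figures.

0.0218

Compute ⟨x⟩ and ⟨x²⟩ separately, then (Δx)² = ⟨x²⟩ − ⟨x⟩².
Every integrand reduces to terms xʲ·e^(−2λx) on [0, ∞); use ∫₀^∞ xʲ·e^(−2λx) dx = j!/(2λ)^(j+1).
Normalization: ∫|φ|² dx = 0.14749.
⟨x⟩ = 0.14749 and ⟨x²⟩ = 0.043508.
(Δx)² = 0.043508 − (0.14749)² = 0.021754.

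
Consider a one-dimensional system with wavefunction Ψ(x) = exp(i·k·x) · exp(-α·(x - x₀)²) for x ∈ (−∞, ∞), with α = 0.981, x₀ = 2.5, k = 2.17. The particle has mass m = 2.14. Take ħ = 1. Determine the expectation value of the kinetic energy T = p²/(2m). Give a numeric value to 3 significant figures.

T = −(ħ²/2m) d²/dx², so ⟨T⟩ = −(ħ²/2m) ∫ Ψ*·Ψ'' dx / ∫|Ψ|² dx; with m = 2.14.
Gaussian moments (u = x − x₀): ∫u^(2j)·e^(−2αu²) du = (2j−1)!!/(4α)^j · √(π/(2α)), odd powers integrate to 0; here √(π/(2α)) = 1.2654. Derivatives: Ψ′ = (ik − 2αu)·Ψ, Ψ″ = ((ik − 2αu)² − 2α)·Ψ; the odd-in-u pieces drop out.
State is unnormalized: ∫|Ψ|² dx = 1.2654, and ∫Ψ*·(−ħ²/2m · Ψ'') dx = 1.6822, so ⟨T⟩ = 1.6822 / 1.2654.
⟨T⟩ = 1.3294.

1.33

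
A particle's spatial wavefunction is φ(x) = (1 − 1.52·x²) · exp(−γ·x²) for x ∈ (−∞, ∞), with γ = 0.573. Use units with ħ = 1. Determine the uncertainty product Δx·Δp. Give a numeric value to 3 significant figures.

Δx = √(⟨x²⟩−⟨x⟩²), Δp = √(⟨p²⟩−⟨p⟩²).
Expand each integrand as polynomial × e^(−2γx²) and use ∫x^(2j)·e^(−2γx²) dx = (2j−1)!!/(4γ)^j · √(π/(2γ)), odd powers → 0; here √(π/(2γ)) = 1.6557. Differentiate with the product rule, d/dx e^(−γx²) = −2γx·e^(−γx²).
Normalization: ∫|φ|² dx = 1.6442.
⟨x⟩ = 0.0000, ⟨x²⟩ = 1.5896 ⇒ Δx = 1.2608.
⟨p⟩ = 0.0000, ⟨p²⟩ = 3.1187 ⇒ Δp = 1.7660.
Δx·Δp = 2.2265.

2.23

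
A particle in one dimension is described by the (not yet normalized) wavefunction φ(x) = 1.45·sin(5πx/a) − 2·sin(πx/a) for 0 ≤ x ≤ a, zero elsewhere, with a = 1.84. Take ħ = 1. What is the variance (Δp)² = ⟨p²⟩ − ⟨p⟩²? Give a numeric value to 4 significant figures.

Compute ⟨p⟩ and ⟨p²⟩ separately; (Δp)² = ⟨p²⟩ − ⟨p⟩².
d²/dx² sin(jπx/a) = −(jπ/a)²·sin(jπx/a); on 0 ≤ x ≤ a, ∫sin²(jπx/a) dx = a/2 and ∫sin(jπx/a)·sin(lπx/a) dx = 0 for j ≠ l, so only diagonal terms survive in ∫|φ|² and ∫φ·φ″; ∫φ·φ′ dx = [φ²/2] between the walls = 0.
Normalization: ∫|φ|² dx = 5.6143.
⟨p⟩ = 0.0000 and ⟨p²⟩ = 27.020.
(Δp)² = 27.020 − (0.0000)² = 27.020.

27.02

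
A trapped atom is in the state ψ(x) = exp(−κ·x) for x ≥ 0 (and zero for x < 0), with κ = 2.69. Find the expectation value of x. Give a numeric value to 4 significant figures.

0.1859

⟨x⟩ = ∫ x·|ψ|² dx / ∫|ψ|² dx (integrals over the domain).
Every integrand reduces to terms xʲ·e^(−2κx) on [0, ∞); use ∫₀^∞ xʲ·e^(−2κx) dx = j!/(2κ)^(j+1).
State is unnormalized: ∫|ψ|² dx = 0.18587, and ∫ψ*·x·ψ dx = 0.034549, so ⟨x⟩ = 0.034549 / 0.18587.
⟨x⟩ = 0.18587.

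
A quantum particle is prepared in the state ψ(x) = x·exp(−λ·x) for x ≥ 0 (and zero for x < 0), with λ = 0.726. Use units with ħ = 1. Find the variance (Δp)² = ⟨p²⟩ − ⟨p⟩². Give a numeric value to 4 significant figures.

0.5271

Compute ⟨p⟩ and ⟨p²⟩ separately; (Δp)² = ⟨p²⟩ − ⟨p⟩².
Differentiate x·exp(−λ·x) with the product rule; every integrand then reduces to terms xʲ·e^(−2λx) on [0, ∞), with ∫₀^∞ xʲ·e^(−2λx) dx = j!/(2λ)^(j+1).
Normalization: ∫|ψ|² dx = 0.65333.
⟨p⟩ = 0.0000 and ⟨p²⟩ = 0.52708.
(Δp)² = 0.52708 − (0.0000)² = 0.52708.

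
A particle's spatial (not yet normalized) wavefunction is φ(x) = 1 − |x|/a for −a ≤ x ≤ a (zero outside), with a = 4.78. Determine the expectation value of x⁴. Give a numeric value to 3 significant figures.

14.9

⟨x⁴⟩ = ∫ x⁴·|φ|² dx / ∫|φ|² dx (integrals over the domain).
φ is even, so ∫ over [−a, a] = 2∫₀ᵃ with φ = 1 − x/a there: ∫₀ᵃ (1 − x/a)² dx = a/3, ∫₀ᵃ x²(1 − x/a)² dx = a³/30, ∫₀ᵃ x⁴(1 − x/a)² dx = a⁵/105.
State is unnormalized: ∫|φ|² dx = 3.1867, and ∫φ*·x⁴·φ dx = 47.531, so ⟨x⁴⟩ = 47.531 / 3.1867.
⟨x⁴⟩ = 14.916.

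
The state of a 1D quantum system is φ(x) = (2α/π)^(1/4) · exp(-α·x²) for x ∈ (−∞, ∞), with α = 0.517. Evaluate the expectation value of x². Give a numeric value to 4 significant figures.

⟨x²⟩ = ∫ x²·|φ|² dx (integrals over the domain).
Gaussian moments: ∫x^(2j)·e^(−2αx²) dx = (2j−1)!!/(4α)^j · √(π/(2α)), odd powers integrate to 0; here √(π/(2α)) = 1.7431.
⟨x²⟩ = 0.48356.

0.4836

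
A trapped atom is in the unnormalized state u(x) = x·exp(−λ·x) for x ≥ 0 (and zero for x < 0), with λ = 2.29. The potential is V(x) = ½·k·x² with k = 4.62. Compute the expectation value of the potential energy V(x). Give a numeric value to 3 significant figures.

1.32

⟨V⟩ = ∫ V(x)·|u|² dx / ∫|u|² dx.
Every integrand reduces to terms xʲ·e^(−2λx) on [0, ∞); use ∫₀^∞ xʲ·e^(−2λx) dx = j!/(2λ)^(j+1).
State is unnormalized: ∫|u|² dx = 0.020818, and ∫u*·V(x)·u dx = 0.027510, so ⟨V⟩ = 0.027510 / 0.020818.
⟨V⟩ = 1.3215.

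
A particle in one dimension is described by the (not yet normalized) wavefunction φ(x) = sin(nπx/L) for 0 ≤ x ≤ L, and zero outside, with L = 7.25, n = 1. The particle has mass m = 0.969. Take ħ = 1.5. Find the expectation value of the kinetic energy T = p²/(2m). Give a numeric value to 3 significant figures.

T = −(ħ²/2m) d²/dx², so ⟨T⟩ = −(ħ²/2m) ∫ φ*·φ'' dx / ∫|φ|² dx; with m = 0.969.
d/dx sin(nπx/L) = (nπ/L)·cos(nπx/L) and d²/dx² sin(nπx/L) = −(nπ/L)²·sin(nπx/L); on 0 ≤ x ≤ L, ∫sin²(nπx/L) dx = L/2 and ∫sin(nπx/L)·cos(nπx/L) dx = 0.
State is unnormalized: ∫|φ|² dx = 3.6250, and ∫φ*·(−ħ²/2m · φ'') dx = 0.79024, so ⟨T⟩ = 0.79024 / 3.6250.
⟨T⟩ = 0.21800.

0.218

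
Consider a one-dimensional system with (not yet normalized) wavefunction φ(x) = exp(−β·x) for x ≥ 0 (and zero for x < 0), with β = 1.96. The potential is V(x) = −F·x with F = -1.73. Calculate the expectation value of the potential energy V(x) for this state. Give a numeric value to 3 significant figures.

0.441

⟨V⟩ = ∫ V(x)·|φ|² dx / ∫|φ|² dx.
Every integrand reduces to terms xʲ·e^(−2βx) on [0, ∞); use ∫₀^∞ xʲ·e^(−2βx) dx = j!/(2β)^(j+1).
State is unnormalized: ∫|φ|² dx = 0.25510, and ∫φ*·V(x)·φ dx = 0.11258, so ⟨V⟩ = 0.11258 / 0.25510.
⟨V⟩ = 0.44133.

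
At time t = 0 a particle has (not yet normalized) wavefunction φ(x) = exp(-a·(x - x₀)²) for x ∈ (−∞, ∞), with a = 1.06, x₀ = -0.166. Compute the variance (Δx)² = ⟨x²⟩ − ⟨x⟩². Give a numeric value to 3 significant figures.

Compute ⟨x⟩ and ⟨x²⟩ separately, then (Δx)² = ⟨x²⟩ − ⟨x⟩².
Gaussian moments (u = x − x₀): ∫u^(2j)·e^(−2au²) du = (2j−1)!!/(4a)^j · √(π/(2a)), odd powers integrate to 0; here √(π/(2a)) = 1.2173.
Normalization: ∫|φ|² dx = 1.2173.
⟨x⟩ = -0.16600 and ⟨x²⟩ = 0.26341.
(Δx)² = 0.26341 − (-0.16600)² = 0.23585.

0.236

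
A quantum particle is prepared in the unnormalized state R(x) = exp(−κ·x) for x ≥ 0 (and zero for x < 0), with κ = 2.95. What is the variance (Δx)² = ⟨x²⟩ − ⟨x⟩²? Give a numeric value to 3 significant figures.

0.0287

Compute ⟨x⟩ and ⟨x²⟩ separately, then (Δx)² = ⟨x²⟩ − ⟨x⟩².
Every integrand reduces to terms xʲ·e^(−2κx) on [0, ∞); use ∫₀^∞ xʲ·e^(−2κx) dx = j!/(2κ)^(j+1).
Normalization: ∫|R|² dx = 0.16949.
⟨x⟩ = 0.16949 and ⟨x²⟩ = 0.057455.
(Δx)² = 0.057455 − (0.16949)² = 0.028727.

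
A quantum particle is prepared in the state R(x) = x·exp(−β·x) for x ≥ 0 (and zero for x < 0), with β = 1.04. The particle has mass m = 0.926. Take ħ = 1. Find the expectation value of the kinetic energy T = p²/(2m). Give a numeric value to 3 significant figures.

T = −(ħ²/2m) d²/dx², so ⟨T⟩ = −(ħ²/2m) ∫ R*·R'' dx / ∫|R|² dx; with m = 0.926.
Differentiate x·exp(−β·x) with the product rule; every integrand then reduces to terms xʲ·e^(−2βx) on [0, ∞), with ∫₀^∞ xʲ·e^(−2βx) dx = j!/(2β)^(j+1).
State is unnormalized: ∫|R|² dx = 0.22225, and ∫R*·(−ħ²/2m · R'') dx = 0.12980, so ⟨T⟩ = 0.12980 / 0.22225.
⟨T⟩ = 0.58402.

0.584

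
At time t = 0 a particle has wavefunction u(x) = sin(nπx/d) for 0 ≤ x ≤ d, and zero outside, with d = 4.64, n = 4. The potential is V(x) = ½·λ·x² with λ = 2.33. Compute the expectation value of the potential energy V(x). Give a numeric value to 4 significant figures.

⟨V⟩ = ∫ V(x)·|u|² dx / ∫|u|² dx.
With sin²θ = (1 − cos2θ)/2 on 0 ≤ x ≤ d: ∫sin²(nπx/d) dx = d/2, ∫x·sin²(nπx/d) dx = d²/4, ∫x²·sin²(nπx/d) dx = d³·(1/6 − 1/(4n²π²)); higher powers xᵏ the same way, integrating xᵏ·cos(2nπx/d) by parts.
State is unnormalized: ∫|u|² dx = 2.3200, and ∫u*·V(x)·u dx = 19.212, so ⟨V⟩ = 19.212 / 2.3200.
⟨V⟩ = 8.2812.

8.281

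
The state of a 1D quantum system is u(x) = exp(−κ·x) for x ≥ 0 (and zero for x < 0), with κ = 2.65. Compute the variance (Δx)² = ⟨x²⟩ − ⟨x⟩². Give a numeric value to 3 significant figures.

Compute ⟨x⟩ and ⟨x²⟩ separately, then (Δx)² = ⟨x²⟩ − ⟨x⟩².
Every integrand reduces to terms xʲ·e^(−2κx) on [0, ∞); use ∫₀^∞ xʲ·e^(−2κx) dx = j!/(2κ)^(j+1).
Normalization: ∫|u|² dx = 0.18868.
⟨x⟩ = 0.18868 and ⟨x²⟩ = 0.071200.
(Δx)² = 0.071200 − (0.18868)² = 0.035600.

0.0356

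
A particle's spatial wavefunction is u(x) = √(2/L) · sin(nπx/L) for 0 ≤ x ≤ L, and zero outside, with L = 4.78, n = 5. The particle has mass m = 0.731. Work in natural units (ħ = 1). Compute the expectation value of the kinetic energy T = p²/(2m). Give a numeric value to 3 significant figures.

7.39

T = −(ħ²/2m) d²/dx², so ⟨T⟩ = −(ħ²/2m) ∫ u*·u'' dx; with m = 0.731.
d/dx sin(nπx/L) = (nπ/L)·cos(nπx/L) and d²/dx² sin(nπx/L) = −(nπ/L)²·sin(nπx/L); on 0 ≤ x ≤ L, ∫sin²(nπx/L) dx = L/2 and ∫sin(nπx/L)·cos(nπx/L) dx = 0.
⟨T⟩ = 7.3865.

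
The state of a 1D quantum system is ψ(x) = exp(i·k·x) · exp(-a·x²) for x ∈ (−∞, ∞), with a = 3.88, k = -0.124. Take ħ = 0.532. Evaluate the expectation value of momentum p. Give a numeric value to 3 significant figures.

p ψ = −iħ dψ/dx; then ⟨p⟩ = ∫ ψ*·(pψ) dx / ∫|ψ|² dx.
Gaussian moments: ∫x^(2j)·e^(−2ax²) dx = (2j−1)!!/(4a)^j · √(π/(2a)), odd powers integrate to 0; here √(π/(2a)) = 0.63627. Derivatives: ψ′ = (ik − 2ax)·ψ, ψ″ = ((ik − 2ax)² − 2a)·ψ; the odd-in-x pieces drop out.
State is unnormalized: ∫|ψ|² dx = 0.63627, and ∫ψ*·(−iħ ψ') dx = -0.041974, so ⟨p⟩ = -0.041974 / 0.63627.
⟨p⟩ = -0.065968.

-0.0660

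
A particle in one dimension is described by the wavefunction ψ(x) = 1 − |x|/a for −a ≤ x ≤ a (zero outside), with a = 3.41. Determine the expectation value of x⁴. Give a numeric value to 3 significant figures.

⟨x⁴⟩ = ∫ x⁴·|ψ|² dx / ∫|ψ|² dx (integrals over the domain).
ψ is even, so ∫ over [−a, a] = 2∫₀ᵃ with ψ = 1 − x/a there: ∫₀ᵃ (1 − x/a)² dx = a/3, ∫₀ᵃ x²(1 − x/a)² dx = a³/30, ∫₀ᵃ x⁴(1 − x/a)² dx = a⁵/105.
State is unnormalized: ∫|ψ|² dx = 2.2733, and ∫ψ*·x⁴·ψ dx = 8.7824, so ⟨x⁴⟩ = 8.7824 / 2.2733.
⟨x⁴⟩ = 3.8632.

3.86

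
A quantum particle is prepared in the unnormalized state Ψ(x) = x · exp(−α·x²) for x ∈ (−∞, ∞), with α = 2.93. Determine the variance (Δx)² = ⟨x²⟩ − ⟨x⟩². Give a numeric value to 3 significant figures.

Compute ⟨x⟩ and ⟨x²⟩ separately, then (Δx)² = ⟨x²⟩ − ⟨x⟩².
Expand each integrand as polynomial × e^(−2αx²) and use ∫x^(2j)·e^(−2αx²) dx = (2j−1)!!/(4α)^j · √(π/(2α)), odd powers → 0; here √(π/(2α)) = 0.73219.
Normalization: ∫|Ψ|² dx = 0.062474.
⟨x⟩ = 0.0000 and ⟨x²⟩ = 0.25597.
(Δx)² = 0.25597 − (0.0000)² = 0.25597.

0.256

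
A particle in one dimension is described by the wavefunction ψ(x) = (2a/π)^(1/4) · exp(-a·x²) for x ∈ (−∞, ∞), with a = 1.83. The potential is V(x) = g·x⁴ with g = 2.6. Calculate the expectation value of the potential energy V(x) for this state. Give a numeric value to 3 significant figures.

⟨V⟩ = ∫ V(x)·|ψ|² dx.
Gaussian moments: ∫x^(2j)·e^(−2ax²) dx = (2j−1)!!/(4a)^j · √(π/(2a)), odd powers integrate to 0; here √(π/(2a)) = 0.92648.
⟨V⟩ = 0.14557.

0.146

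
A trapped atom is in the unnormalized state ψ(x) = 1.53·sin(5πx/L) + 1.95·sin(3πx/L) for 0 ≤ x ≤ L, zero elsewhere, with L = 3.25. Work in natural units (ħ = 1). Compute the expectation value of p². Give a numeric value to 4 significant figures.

p² ψ = −ħ² d²ψ/dx²; ⟨p²⟩ = −ħ² ∫ ψ*·ψ'' dx / ∫|ψ|² dx.
d²/dx² sin(jπx/L) = −(jπ/L)²·sin(jπx/L); on 0 ≤ x ≤ L, ∫sin²(jπx/L) dx = L/2 and ∫sin(jπx/L)·sin(lπx/L) dx = 0 for j ≠ l, so only diagonal terms survive in ∫|ψ|² and ∫ψ·ψ″; ∫ψ·ψ′ dx = [ψ²/2] between the walls = 0.
State is unnormalized: ∫|ψ|² dx = 9.9830, and ∫ψ*·(−ħ² ψ'') dx = 140.82, so ⟨p²⟩ = 140.82 / 9.9830.
⟨p²⟩ = 14.106.

14.11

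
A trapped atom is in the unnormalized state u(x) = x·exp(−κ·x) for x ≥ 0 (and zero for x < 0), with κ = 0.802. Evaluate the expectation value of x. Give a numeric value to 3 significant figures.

⟨x⟩ = ∫ x·|u|² dx / ∫|u|² dx (integrals over the domain).
Every integrand reduces to terms xʲ·e^(−2κx) on [0, ∞); use ∫₀^∞ xʲ·e^(−2κx) dx = j!/(2κ)^(j+1).
State is unnormalized: ∫|u|² dx = 0.48464, and ∫u*·x·u dx = 0.90643, so ⟨x⟩ = 0.90643 / 0.48464.
⟨x⟩ = 1.8703.

1.87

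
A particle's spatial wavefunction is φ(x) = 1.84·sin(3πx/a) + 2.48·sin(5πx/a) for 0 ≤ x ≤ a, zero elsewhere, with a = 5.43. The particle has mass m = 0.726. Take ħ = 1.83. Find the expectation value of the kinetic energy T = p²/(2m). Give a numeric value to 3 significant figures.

14.9

T = −(ħ²/2m) d²/dx², so ⟨T⟩ = −(ħ²/2m) ∫ φ*·φ'' dx / ∫|φ|² dx; with m = 0.726.
d²/dx² sin(jπx/a) = −(jπ/a)²·sin(jπx/a); on 0 ≤ x ≤ a, ∫sin²(jπx/a) dx = a/2 and ∫sin(jπx/a)·sin(lπx/a) dx = 0 for j ≠ l, so only diagonal terms survive in ∫|φ|² and ∫φ·φ″; ∫φ·φ′ dx = [φ²/2] between the walls = 0.
State is unnormalized: ∫|φ|² dx = 25.890, and ∫φ*·(−ħ²/2m · φ'') dx = 386.16, so ⟨T⟩ = 386.16 / 25.890.
⟨T⟩ = 14.915.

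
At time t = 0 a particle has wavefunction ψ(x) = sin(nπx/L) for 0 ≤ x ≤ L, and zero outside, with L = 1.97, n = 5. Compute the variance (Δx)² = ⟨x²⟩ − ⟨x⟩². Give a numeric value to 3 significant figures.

0.316

Compute ⟨x⟩ and ⟨x²⟩ separately, then (Δx)² = ⟨x²⟩ − ⟨x⟩².
With sin²θ = (1 − cos2θ)/2 on 0 ≤ x ≤ L: ∫sin²(nπx/L) dx = L/2, ∫x·sin²(nπx/L) dx = L²/4, ∫x²·sin²(nπx/L) dx = L³·(1/6 − 1/(4n²π²)); higher powers xᵏ the same way, integrating xᵏ·cos(2nπx/L) by parts.
Normalization: ∫|ψ|² dx = 0.98500.
⟨x⟩ = 0.98500 and ⟨x²⟩ = 1.2858.
(Δx)² = 1.2858 − (0.98500)² = 0.31554.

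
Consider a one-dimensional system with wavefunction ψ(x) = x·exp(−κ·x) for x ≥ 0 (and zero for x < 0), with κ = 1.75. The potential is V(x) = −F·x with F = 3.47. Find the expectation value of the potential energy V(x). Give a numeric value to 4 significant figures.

-2.974

⟨V⟩ = ∫ V(x)·|ψ|² dx / ∫|ψ|² dx.
Every integrand reduces to terms xʲ·e^(−2κx) on [0, ∞); use ∫₀^∞ xʲ·e^(−2κx) dx = j!/(2κ)^(j+1).
State is unnormalized: ∫|ψ|² dx = 0.046647, and ∫ψ*·V(x)·ψ dx = -0.13874, so ⟨V⟩ = -0.13874 / 0.046647.
⟨V⟩ = -2.9743.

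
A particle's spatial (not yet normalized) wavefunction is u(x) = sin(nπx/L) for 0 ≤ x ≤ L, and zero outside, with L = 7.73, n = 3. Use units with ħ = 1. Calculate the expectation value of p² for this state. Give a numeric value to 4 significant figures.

p² u = −ħ² d²u/dx²; ⟨p²⟩ = −ħ² ∫ u*·u'' dx / ∫|u|² dx.
d/dx sin(nπx/L) = (nπ/L)·cos(nπx/L) and d²/dx² sin(nπx/L) = −(nπ/L)²·sin(nπx/L); on 0 ≤ x ≤ L, ∫sin²(nπx/L) dx = L/2 and ∫sin(nπx/L)·cos(nπx/L) dx = 0.
State is unnormalized: ∫|u|² dx = 3.8650, and ∫u*·(−ħ² u'') dx = 5.7456, so ⟨p²⟩ = 5.7456 / 3.8650.
⟨p²⟩ = 1.4866.

1.487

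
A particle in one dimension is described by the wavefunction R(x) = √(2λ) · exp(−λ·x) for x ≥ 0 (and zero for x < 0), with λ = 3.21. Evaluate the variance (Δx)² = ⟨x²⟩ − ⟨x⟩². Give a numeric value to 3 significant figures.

0.0243

Compute ⟨x⟩ and ⟨x²⟩ separately, then (Δx)² = ⟨x²⟩ − ⟨x⟩².
Every integrand reduces to terms xʲ·e^(−2λx) on [0, ∞); use ∫₀^∞ xʲ·e^(−2λx) dx = j!/(2λ)^(j+1).
⟨x⟩ = 0.15576 and ⟨x²⟩ = 0.048524.
(Δx)² = 0.048524 − (0.15576)² = 0.024262.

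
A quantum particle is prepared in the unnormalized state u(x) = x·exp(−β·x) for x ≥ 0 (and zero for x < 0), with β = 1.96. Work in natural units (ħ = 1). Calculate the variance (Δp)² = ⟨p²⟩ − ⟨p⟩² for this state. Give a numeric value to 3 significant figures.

3.84

Compute ⟨p⟩ and ⟨p²⟩ separately; (Δp)² = ⟨p²⟩ − ⟨p⟩².
Differentiate x·exp(−β·x) with the product rule; every integrand then reduces to terms xʲ·e^(−2βx) on [0, ∞), with ∫₀^∞ xʲ·e^(−2βx) dx = j!/(2β)^(j+1).
Normalization: ∫|u|² dx = 0.033203.
⟨p⟩ = 0.0000 and ⟨p²⟩ = 3.8416.
(Δp)² = 3.8416 − (0.0000)² = 3.8416.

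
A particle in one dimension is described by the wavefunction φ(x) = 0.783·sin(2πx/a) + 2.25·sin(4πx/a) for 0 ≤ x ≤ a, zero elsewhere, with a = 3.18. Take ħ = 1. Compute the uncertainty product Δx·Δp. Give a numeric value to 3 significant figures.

Δx = √(⟨x²⟩−⟨x⟩²), Δp = √(⟨p²⟩−⟨p⟩²).
On 0 ≤ x ≤ a (j ≠ l): ∫sin²(jπx/a) dx = a/2, ∫sin(jπx/a)·sin(lπx/a) dx = 0; diagonal moments ∫x·sin²(jπx/a) dx = a²/4, ∫x²·sin²(jπx/a) dx = a³·(1/6 − 1/(4j²π²)); cross terms ∫x·sin(jπx/a)·sin(lπx/a) dx = 0 for j + l even and −4jla²/(π²(j² − l²)²) for j + l odd, ∫x²·sin(jπx/a)·sin(lπx/a) dx = (−1)^(j+l)·4jla³/(π²(j² − l²)²); higher powers the same way via product-to-sum and parts. d²/dx² sin(jπx/a) = −(jπ/a)²·sin(jπx/a); on 0 ≤ x ≤ a, ∫sin²(jπx/a) dx = a/2 and ∫sin(jπx/a)·sin(lπx/a) dx = 0 for j ≠ l, so only diagonal terms survive in ∫|φ|² and ∫φ·φ″; ∫φ·φ′ dx = [φ²/2] between the walls = 0.
Normalization: ∫|φ|² dx = 9.0242.
⟨x⟩ = 1.5900, ⟨x²⟩ = 3.6111 ⇒ Δx = 1.0407.
⟨p⟩ = 0.0000, ⟨p²⟩ = 14.351 ⇒ Δp = 3.7882.
Δx·Δp = 3.9423.

3.94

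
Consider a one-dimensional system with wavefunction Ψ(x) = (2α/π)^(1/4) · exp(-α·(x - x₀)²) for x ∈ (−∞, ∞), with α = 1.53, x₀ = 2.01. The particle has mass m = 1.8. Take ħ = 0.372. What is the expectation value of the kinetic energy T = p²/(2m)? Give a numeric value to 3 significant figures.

T = −(ħ²/2m) d²/dx², so ⟨T⟩ = −(ħ²/2m) ∫ Ψ*·Ψ'' dx; with m = 1.8.
Gaussian moments (u = x − x₀): ∫u^(2j)·e^(−2αu²) du = (2j−1)!!/(4α)^j · √(π/(2α)), odd powers integrate to 0; here √(π/(2α)) = 1.0132. Derivatives: d/dx e^(−αu²) = −2αu·e^(−αu²), d²/dx² e^(−αu²) = (4α²u² − 2α)·e^(−αu²).
⟨T⟩ = 0.058813.

0.0588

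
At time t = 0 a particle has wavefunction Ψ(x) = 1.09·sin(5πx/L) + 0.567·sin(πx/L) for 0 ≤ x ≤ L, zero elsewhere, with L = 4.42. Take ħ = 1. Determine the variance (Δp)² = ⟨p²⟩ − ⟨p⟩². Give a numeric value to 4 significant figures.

10.05

Compute ⟨p⟩ and ⟨p²⟩ separately; (Δp)² = ⟨p²⟩ − ⟨p⟩².
d²/dx² sin(jπx/L) = −(jπ/L)²·sin(jπx/L); on 0 ≤ x ≤ L, ∫sin²(jπx/L) dx = L/2 and ∫sin(jπx/L)·sin(lπx/L) dx = 0 for j ≠ l, so only diagonal terms survive in ∫|Ψ|² and ∫Ψ·Ψ″; ∫Ψ·Ψ′ dx = [Ψ²/2] between the walls = 0.
Normalization: ∫|Ψ|² dx = 3.3362.
⟨p⟩ = 0.0000 and ⟨p²⟩ = 10.048.
(Δp)² = 10.048 − (0.0000)² = 10.048.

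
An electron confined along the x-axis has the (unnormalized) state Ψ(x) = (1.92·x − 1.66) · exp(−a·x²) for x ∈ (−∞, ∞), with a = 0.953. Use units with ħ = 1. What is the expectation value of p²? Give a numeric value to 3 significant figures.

p² Ψ = −ħ² d²Ψ/dx²; ⟨p²⟩ = −ħ² ∫ Ψ*·Ψ'' dx / ∫|Ψ|² dx.
Expand each integrand as polynomial × e^(−2ax²) and use ∫x^(2j)·e^(−2ax²) dx = (2j−1)!!/(4a)^j · √(π/(2a)), odd powers → 0; here √(π/(2a)) = 1.2838. Differentiate with the product rule, d/dx e^(−ax²) = −2ax·e^(−ax²).
State is unnormalized: ∫|Ψ|² dx = 4.7793, and ∫Ψ*·(−ħ² Ψ'') dx = 6.9211, so ⟨p²⟩ = 6.9211 / 4.7793.
⟨p²⟩ = 1.4481.

1.45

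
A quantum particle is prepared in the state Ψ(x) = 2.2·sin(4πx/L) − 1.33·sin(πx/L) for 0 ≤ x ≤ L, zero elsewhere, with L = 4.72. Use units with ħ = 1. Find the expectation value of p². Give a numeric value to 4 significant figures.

p² Ψ = −ħ² d²Ψ/dx²; ⟨p²⟩ = −ħ² ∫ Ψ*·Ψ'' dx / ∫|Ψ|² dx.
d²/dx² sin(jπx/L) = −(jπ/L)²·sin(jπx/L); on 0 ≤ x ≤ L, ∫sin²(jπx/L) dx = L/2 and ∫sin(jπx/L)·sin(lπx/L) dx = 0 for j ≠ l, so only diagonal terms survive in ∫|Ψ|² and ∫Ψ·Ψ″; ∫Ψ·Ψ′ dx = [Ψ²/2] between the walls = 0.
State is unnormalized: ∫|Ψ|² dx = 15.597, and ∫Ψ*·(−ħ² Ψ'') dx = 82.814, so ⟨p²⟩ = 82.814 / 15.597.
⟨p²⟩ = 5.3096.

5.310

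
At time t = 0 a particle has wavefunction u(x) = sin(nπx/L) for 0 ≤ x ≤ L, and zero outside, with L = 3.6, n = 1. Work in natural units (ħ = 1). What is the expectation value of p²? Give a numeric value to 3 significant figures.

p² u = −ħ² d²u/dx²; ⟨p²⟩ = −ħ² ∫ u*·u'' dx / ∫|u|² dx.
d/dx sin(nπx/L) = (nπ/L)·cos(nπx/L) and d²/dx² sin(nπx/L) = −(nπ/L)²·sin(nπx/L); on 0 ≤ x ≤ L, ∫sin²(nπx/L) dx = L/2 and ∫sin(nπx/L)·cos(nπx/L) dx = 0.
State is unnormalized: ∫|u|² dx = 1.8000, and ∫u*·(−ħ² u'') dx = 1.3708, so ⟨p²⟩ = 1.3708 / 1.8000.
⟨p²⟩ = 0.76154.

0.762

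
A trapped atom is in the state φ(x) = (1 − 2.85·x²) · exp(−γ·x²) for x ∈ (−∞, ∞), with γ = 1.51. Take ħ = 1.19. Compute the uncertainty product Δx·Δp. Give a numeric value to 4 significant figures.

1.888

Δx = √(⟨x²⟩−⟨x⟩²), Δp = √(⟨p²⟩−⟨p⟩²).
Expand each integrand as polynomial × e^(−2γx²) and use ∫x^(2j)·e^(−2γx²) dx = (2j−1)!!/(4γ)^j · √(π/(2γ)), odd powers → 0; here √(π/(2γ)) = 1.0199. Differentiate with the product rule, d/dx e^(−γx²) = −2γx·e^(−γx²).
Normalization: ∫|φ|² dx = 0.73867.
⟨x⟩ = 0.0000, ⟨x²⟩ = 0.34487 ⇒ Δx = 0.58725.
⟨p⟩ = 0.0000, ⟨p²⟩ = 10.340 ⇒ Δp = 3.2157.
Δx·Δp = 1.8884.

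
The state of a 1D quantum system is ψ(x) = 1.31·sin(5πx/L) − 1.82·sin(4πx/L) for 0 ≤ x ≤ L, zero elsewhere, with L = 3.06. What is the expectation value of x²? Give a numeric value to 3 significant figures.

⟨x²⟩ = ∫ x²·|ψ|² dx / ∫|ψ|² dx (integrals over the domain).
On 0 ≤ x ≤ L (j ≠ l): ∫sin²(jπx/L) dx = L/2, ∫sin(jπx/L)·sin(lπx/L) dx = 0; diagonal moments ∫x·sin²(jπx/L) dx = L²/4, ∫x²·sin²(jπx/L) dx = L³·(1/6 − 1/(4j²π²)); cross terms ∫x·sin(jπx/L)·sin(lπx/L) dx = 0 for j + l even and −4jlL²/(π²(j² − l²)²) for j + l odd, ∫x²·sin(jπx/L)·sin(lπx/L) dx = (−1)^(j+l)·4jlL³/(π²(j² − l²)²); higher powers the same way via product-to-sum and parts.
State is unnormalized: ∫|ψ|² dx = 7.6936, and ∫ψ*·x²·ψ dx = 37.486, so ⟨x²⟩ = 37.486 / 7.6936.
⟨x²⟩ = 4.8723.

4.87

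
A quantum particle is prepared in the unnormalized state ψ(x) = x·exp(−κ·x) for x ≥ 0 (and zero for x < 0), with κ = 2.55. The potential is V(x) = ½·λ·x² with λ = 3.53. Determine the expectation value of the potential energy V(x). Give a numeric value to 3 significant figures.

0.814

⟨V⟩ = ∫ V(x)·|ψ|² dx / ∫|ψ|² dx.
Every integrand reduces to terms xʲ·e^(−2κx) on [0, ∞); use ∫₀^∞ xʲ·e^(−2κx) dx = j!/(2κ)^(j+1).
State is unnormalized: ∫|ψ|² dx = 0.015077, and ∫ψ*·V(x)·ψ dx = 0.012277, so ⟨V⟩ = 0.012277 / 0.015077.
⟨V⟩ = 0.81430.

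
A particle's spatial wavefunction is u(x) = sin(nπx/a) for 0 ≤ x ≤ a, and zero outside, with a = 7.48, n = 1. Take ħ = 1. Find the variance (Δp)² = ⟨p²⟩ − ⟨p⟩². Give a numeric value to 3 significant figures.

Compute ⟨p⟩ and ⟨p²⟩ separately; (Δp)² = ⟨p²⟩ − ⟨p⟩².
d/dx sin(nπx/a) = (nπ/a)·cos(nπx/a) and d²/dx² sin(nπx/a) = −(nπ/a)²·sin(nπx/a); on 0 ≤ x ≤ a, ∫sin²(nπx/a) dx = a/2 and ∫sin(nπx/a)·cos(nπx/a) dx = 0.
Normalization: ∫|u|² dx = 3.7400.
⟨p⟩ = 0.0000 and ⟨p²⟩ = 0.17640.
(Δp)² = 0.17640 − (0.0000)² = 0.17640.

0.176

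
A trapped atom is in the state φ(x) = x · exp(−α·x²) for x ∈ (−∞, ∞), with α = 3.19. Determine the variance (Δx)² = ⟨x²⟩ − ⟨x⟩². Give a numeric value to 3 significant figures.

Compute ⟨x⟩ and ⟨x²⟩ separately, then (Δx)² = ⟨x²⟩ − ⟨x⟩².
Expand each integrand as polynomial × e^(−2αx²) and use ∫x^(2j)·e^(−2αx²) dx = (2j−1)!!/(4α)^j · √(π/(2α)), odd powers → 0; here √(π/(2α)) = 0.70172.
Normalization: ∫|φ|² dx = 0.054994.
⟨x⟩ = 0.0000 and ⟨x²⟩ = 0.23511.
(Δx)² = 0.23511 − (0.0000)² = 0.23511.

0.235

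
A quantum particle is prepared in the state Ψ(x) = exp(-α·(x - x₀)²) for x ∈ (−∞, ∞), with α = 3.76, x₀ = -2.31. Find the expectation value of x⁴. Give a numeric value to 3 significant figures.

⟨x⁴⟩ = ∫ x⁴·|Ψ|² dx / ∫|Ψ|² dx (integrals over the domain).
Gaussian moments (u = x − x₀): ∫u^(2j)·e^(−2αu²) du = (2j−1)!!/(4α)^j · √(π/(2α)), odd powers integrate to 0; here √(π/(2α)) = 0.64635.
State is unnormalized: ∫|Ψ|² dx = 0.64635, and ∫Ψ*·x⁴·Ψ dx = 19.789, so ⟨x⁴⟩ = 19.789 / 0.64635.
⟨x⁴⟩ = 30.616.

30.6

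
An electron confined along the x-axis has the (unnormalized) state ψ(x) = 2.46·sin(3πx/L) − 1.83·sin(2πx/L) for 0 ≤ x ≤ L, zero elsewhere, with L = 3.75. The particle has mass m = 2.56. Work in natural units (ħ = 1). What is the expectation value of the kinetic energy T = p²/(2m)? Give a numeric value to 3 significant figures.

T = −(ħ²/2m) d²/dx², so ⟨T⟩ = −(ħ²/2m) ∫ ψ*·ψ'' dx / ∫|ψ|² dx; with m = 2.56.
d²/dx² sin(jπx/L) = −(jπ/L)²·sin(jπx/L); on 0 ≤ x ≤ L, ∫sin²(jπx/L) dx = L/2 and ∫sin(jπx/L)·sin(lπx/L) dx = 0 for j ≠ l, so only diagonal terms survive in ∫|ψ|² and ∫ψ·ψ″; ∫ψ·ψ′ dx = [ψ²/2] between the walls = 0.
State is unnormalized: ∫|ψ|² dx = 17.626, and ∫ψ*·(−ħ²/2m · ψ'') dx = 17.441, so ⟨T⟩ = 17.441 / 17.626.
⟨T⟩ = 0.98953.

0.990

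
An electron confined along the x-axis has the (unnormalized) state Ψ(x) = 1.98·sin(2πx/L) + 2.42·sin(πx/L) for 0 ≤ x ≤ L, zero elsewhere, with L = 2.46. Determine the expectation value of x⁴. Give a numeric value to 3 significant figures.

⟨x⁴⟩ = ∫ x⁴·|Ψ|² dx / ∫|Ψ|² dx (integrals over the domain).
On 0 ≤ x ≤ L (j ≠ l): ∫sin²(jπx/L) dx = L/2, ∫sin(jπx/L)·sin(lπx/L) dx = 0; diagonal moments ∫x·sin²(jπx/L) dx = L²/4, ∫x²·sin²(jπx/L) dx = L³·(1/6 − 1/(4j²π²)); cross terms ∫x·sin(jπx/L)·sin(lπx/L) dx = 0 for j + l even and −4jlL²/(π²(j² − l²)²) for j + l odd, ∫x²·sin(jπx/L)·sin(lπx/L) dx = (−1)^(j+l)·4jlL³/(π²(j² − l²)²); higher powers the same way via product-to-sum and parts.
State is unnormalized: ∫|Ψ|² dx = 12.025, and ∫Ψ*·x⁴·Ψ dx = 10.642, so ⟨x⁴⟩ = 10.642 / 12.025.
⟨x⁴⟩ = 0.88494.

0.885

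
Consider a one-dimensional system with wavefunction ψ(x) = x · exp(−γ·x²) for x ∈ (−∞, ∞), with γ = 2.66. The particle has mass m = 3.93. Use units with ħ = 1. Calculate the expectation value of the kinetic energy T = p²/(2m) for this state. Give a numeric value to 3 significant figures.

T = −(ħ²/2m) d²/dx², so ⟨T⟩ = −(ħ²/2m) ∫ ψ*·ψ'' dx / ∫|ψ|² dx; with m = 3.93.
Expand each integrand as polynomial × e^(−2γx²) and use ∫x^(2j)·e^(−2γx²) dx = (2j−1)!!/(4γ)^j · √(π/(2γ)), odd powers → 0; here √(π/(2γ)) = 0.76846. Differentiate with the product rule, d/dx e^(−γx²) = −2γx·e^(−γx²).
State is unnormalized: ∫|ψ|² dx = 0.072223, and ∫ψ*·(−ħ²/2m · ψ'') dx = 0.073326, so ⟨T⟩ = 0.073326 / 0.072223.
⟨T⟩ = 1.0153.

1.02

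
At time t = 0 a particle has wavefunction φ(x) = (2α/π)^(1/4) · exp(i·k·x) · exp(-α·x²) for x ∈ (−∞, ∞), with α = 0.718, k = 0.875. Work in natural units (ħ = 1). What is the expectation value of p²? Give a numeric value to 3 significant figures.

1.48

p² φ = −ħ² d²φ/dx²; ⟨p²⟩ = −ħ² ∫ φ*·φ'' dx.
Gaussian moments: ∫x^(2j)·e^(−2αx²) dx = (2j−1)!!/(4α)^j · √(π/(2α)), odd powers integrate to 0; here √(π/(2α)) = 1.4791. Derivatives: φ′ = (ik − 2αx)·φ, φ″ = ((ik − 2αx)² − 2α)·φ; the odd-in-x pieces drop out.
⟨p²⟩ = 1.4836.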